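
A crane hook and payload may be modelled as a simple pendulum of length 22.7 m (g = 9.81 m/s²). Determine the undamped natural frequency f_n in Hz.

For a simple pendulum ω_n = √(g/L) = √(9.81/22.7) = √0.4322 = 0.6574 rad/s.
f_n = ω_n/(2π) = 0.6574/6.283 = 0.1046 Hz.

0.105 Hz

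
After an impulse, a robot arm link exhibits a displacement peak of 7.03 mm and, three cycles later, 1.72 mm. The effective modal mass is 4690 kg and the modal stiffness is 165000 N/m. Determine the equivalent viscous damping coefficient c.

Logarithmic decrement δ = (1/n)·ln(x₀/x_n) = (1/3)·ln(7.03/1.72) = (1/3)·ln(4.087) = 0.4693.
ζ = δ/√(4π² + δ²) = 0.4693/√(39.48 + 0.220) = 0.4693/6.301 = 0.07448.
c = ζ · 2√(km) = 0.07448 × 2√(165000 × 4690) = 0.07448 × 55640 = 4144 N·s/m.

4140 N·s/m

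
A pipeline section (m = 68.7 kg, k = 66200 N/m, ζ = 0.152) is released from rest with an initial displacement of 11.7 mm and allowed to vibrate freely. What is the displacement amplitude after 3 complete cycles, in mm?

0.645 mm

Logarithmic decrement δ = 2πζ/√(1 − ζ²) = 2π × 0.1520/√(1 − 0.0231) = 0.9663.
After n cycles, x_n/x₀ = e^(−nδ), so x_3 = 11.7 × e^(−3 × 0.9663) = 11.7 × 0.05509 = 0.6445 mm.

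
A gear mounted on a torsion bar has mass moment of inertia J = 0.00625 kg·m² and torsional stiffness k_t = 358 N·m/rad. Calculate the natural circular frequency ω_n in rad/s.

239 rad/s

ω_n = √(k_t/J) = √(358/0.00625) = √57280 = 239.3 rad/s.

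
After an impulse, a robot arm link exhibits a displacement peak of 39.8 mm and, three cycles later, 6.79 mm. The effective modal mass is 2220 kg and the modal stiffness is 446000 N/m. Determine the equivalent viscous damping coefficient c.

5880 N·s/m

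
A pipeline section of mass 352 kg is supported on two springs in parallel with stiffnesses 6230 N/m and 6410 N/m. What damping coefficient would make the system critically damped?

4220 N·s/m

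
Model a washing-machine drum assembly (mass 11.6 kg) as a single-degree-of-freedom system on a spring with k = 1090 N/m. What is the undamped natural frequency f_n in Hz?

ω_n = √(k/m) = √(1090/11.6) = √93.97 = 9.694 rad/s.
f_n = ω_n/(2π) = 9.694/6.283 = 1.543 Hz.

1.54 Hz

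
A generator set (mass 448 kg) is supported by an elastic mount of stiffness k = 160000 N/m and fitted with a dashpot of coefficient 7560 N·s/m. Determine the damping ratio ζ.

0.446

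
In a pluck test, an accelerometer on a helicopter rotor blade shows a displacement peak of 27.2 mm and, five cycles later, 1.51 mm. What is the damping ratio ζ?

Logarithmic decrement δ = (1/n)·ln(x₀/x_n) = (1/5)·ln(27.2/1.51) = (1/5)·ln(18.01) = 0.5782.
ζ = δ/√(4π² + δ²) = 0.5782/√(39.48 + 0.334) = 0.5782/6.310 = 0.09164.

0.0916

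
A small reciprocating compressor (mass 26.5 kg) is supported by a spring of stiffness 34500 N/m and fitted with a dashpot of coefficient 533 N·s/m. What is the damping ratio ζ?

0.279

ω_n = √(k/m) = √(34500/26.5) = 36.08 rad/s.
Critical damping c_c = 2√(k·m) = 2√(34500 × 26.5) = 1912 N·s/m, so ζ = c/c_c = 533/1912 = 0.2787.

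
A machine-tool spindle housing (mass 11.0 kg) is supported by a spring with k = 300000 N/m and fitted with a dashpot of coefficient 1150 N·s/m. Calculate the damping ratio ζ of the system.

0.317

ω_n = √(k/m) = √(300000/11.0) = 165.1 rad/s.
Critical damping c_c = 2√(k·m) = 2√(300000 × 11.0) = 3633 N·s/m, so ζ = c/c_c = 1150/3633 = 0.3165.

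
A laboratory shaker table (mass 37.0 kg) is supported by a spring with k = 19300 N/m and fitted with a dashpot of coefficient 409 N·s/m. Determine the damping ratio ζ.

0.242

ω_n = √(k/m) = √(19300/37.0) = 22.84 rad/s.
Critical damping c_c = 2√(k·m) = 2√(19300 × 37.0) = 1690 N·s/m, so ζ = c/c_c = 409/1690 = 0.2420.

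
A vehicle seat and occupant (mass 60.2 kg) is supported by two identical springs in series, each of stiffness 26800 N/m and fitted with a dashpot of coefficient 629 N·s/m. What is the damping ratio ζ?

Series springs: 1/k_eq = 2/26800, so k_eq = 26800/2 = 13400 N/m.
ω_n = √(k_eq/m) = √(13400/60.2) = 14.92 rad/s.
Critical damping c_c = 2√(k_eq·m) = 2√(13400 × 60.2) = 1796 N·s/m, so ζ = c/c_c = 629/1796 = 0.3502.

0.350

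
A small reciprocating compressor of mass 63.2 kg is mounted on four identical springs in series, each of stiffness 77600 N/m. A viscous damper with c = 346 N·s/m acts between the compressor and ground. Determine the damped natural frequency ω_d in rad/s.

Series springs: 1/k_eq = 4/77600, so k_eq = 77600/4 = 19400 N/m.
ω_n = √(k_eq/m) = √(19400/63.2) = 17.52 rad/s.
Critical damping c_c = 2√(k_eq·m) = 2√(19400 × 63.2) = 2215 N·s/m, so ζ = c/c_c = 346/2215 = 0.1562.
ω_d = ω_n√(1 − ζ²) = 17.52 × √(1 − 0.0244) = 17.31 rad/s.

17.3 rad/s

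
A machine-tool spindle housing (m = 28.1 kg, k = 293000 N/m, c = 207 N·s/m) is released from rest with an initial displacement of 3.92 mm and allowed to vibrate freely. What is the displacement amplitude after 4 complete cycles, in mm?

ζ = c/(2√(km)) = 207/(2√(293000 × 28.1)) = 207/5739 = 0.03607.
Logarithmic decrement δ = 2πζ/√(1 − ζ²) = 2π × 0.03607/√(1 − 0.00130) = 0.2268.
After n cycles, x_n/x₀ = e^(−nδ), so x_4 = 3.92 × e^(−4 × 0.2268) = 3.92 × 0.4037 = 1.582 mm.

1.58 mm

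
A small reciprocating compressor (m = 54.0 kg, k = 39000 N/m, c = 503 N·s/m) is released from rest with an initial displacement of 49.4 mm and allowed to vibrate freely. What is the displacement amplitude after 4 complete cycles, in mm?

0.593 mm

ζ = c/(2√(km)) = 503/(2√(39000 × 54.0)) = 503/2902 = 0.1733.
Logarithmic decrement δ = 2πζ/√(1 − ζ²) = 2π × 0.1733/√(1 − 0.0300) = 1.106.
After n cycles, x_n/x₀ = e^(−nδ), so x_4 = 49.4 × e^(−4 × 1.106) = 49.4 × 0.01200 = 0.5930 mm.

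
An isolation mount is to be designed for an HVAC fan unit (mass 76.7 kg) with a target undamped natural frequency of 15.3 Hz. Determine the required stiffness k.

ω_n = 2πf_n = 2π × 15.3 = 96.13 rad/s.
k = m·ω_n² = 76.7 × 96.13² = 76.7 × 9242 = 708800 N/m.

709000 N/m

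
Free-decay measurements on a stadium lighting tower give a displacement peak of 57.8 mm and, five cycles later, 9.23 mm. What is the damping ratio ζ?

0.0583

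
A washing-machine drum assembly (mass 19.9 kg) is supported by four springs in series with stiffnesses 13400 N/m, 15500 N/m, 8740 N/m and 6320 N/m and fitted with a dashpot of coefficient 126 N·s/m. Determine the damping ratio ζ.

0.287

Series springs: 1/k_eq = 1/13400 + 1/15500 + 1/8740 + 1/6320 = 0.0004118, so k_eq = 2428 N/m.
ω_n = √(k_eq/m) = √(2428/19.9) = 11.05 rad/s.
Critical damping c_c = 2√(k_eq·m) = 2√(2428 × 19.9) = 439.7 N·s/m, so ζ = c/c_c = 126/439.7 = 0.2866.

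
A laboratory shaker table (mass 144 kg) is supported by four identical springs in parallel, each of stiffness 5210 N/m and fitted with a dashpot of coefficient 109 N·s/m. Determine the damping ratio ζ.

Parallel springs add: k_eq = 4 × 5210 = 20840 N/m.
ω_n = √(k_eq/m) = √(20840/144) = 12.03 rad/s.
Critical damping c_c = 2√(k_eq·m) = 2√(20840 × 144) = 3465 N·s/m, so ζ = c/c_c = 109/3465 = 0.03146.

0.0315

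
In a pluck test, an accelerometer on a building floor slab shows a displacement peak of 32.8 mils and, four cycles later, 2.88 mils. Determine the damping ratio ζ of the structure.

Logarithmic decrement δ = (1/n)·ln(x₀/x_n) = (1/4)·ln(32.8/2.88) = (1/4)·ln(11.39) = 0.6082.
ζ = δ/√(4π² + δ²) = 0.6082/√(39.48 + 0.370) = 0.6082/6.313 = 0.09634.

0.0963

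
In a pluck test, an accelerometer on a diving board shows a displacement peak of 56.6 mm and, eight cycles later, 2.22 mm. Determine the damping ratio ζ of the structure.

0.0643

Logarithmic decrement δ = (1/n)·ln(x₀/x_n) = (1/8)·ln(56.6/2.22) = (1/8)·ln(25.50) = 0.4048.
ζ = δ/√(4π² + δ²) = 0.4048/√(39.48 + 0.164) = 0.4048/6.296 = 0.06429.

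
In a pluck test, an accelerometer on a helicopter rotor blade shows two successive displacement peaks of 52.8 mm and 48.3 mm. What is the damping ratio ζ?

0.0142

Logarithmic decrement δ = (1/n)·ln(x₀/x_n) = (1/1)·ln(52.8/48.3) = (1/1)·ln(1.093) = 0.08908.
ζ = δ/√(4π² + δ²) = 0.08908/√(39.48 + 0.00794) = 0.08908/6.284 = 0.01418.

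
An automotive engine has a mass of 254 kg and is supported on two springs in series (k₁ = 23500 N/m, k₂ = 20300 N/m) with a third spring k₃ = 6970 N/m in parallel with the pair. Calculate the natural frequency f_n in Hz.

Series pair: k_s = k₁k₂/(k₁+k₂) = (23500)(20300)/(23500 + 20300) = 10890 N/m. In parallel with k₃: k_eq = 10890 + 6970 = 17860 N/m.
ω_n = √(k_eq/m) = √(17860/254) = √70.32 = 8.386 rad/s.
f_n = ω_n/(2π) = 8.386/6.283 = 1.335 Hz.

1.33 Hz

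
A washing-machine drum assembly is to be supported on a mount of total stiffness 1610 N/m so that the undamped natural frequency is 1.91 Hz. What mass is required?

11.2 kg

ω_n = 2πf_n = 2π × 1.91 = 12.00 rad/s.
m = k/ω_n² = 1610/12.00² = 1610/144.0 = 11.18 kg.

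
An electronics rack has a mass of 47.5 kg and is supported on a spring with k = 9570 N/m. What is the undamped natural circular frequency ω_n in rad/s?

14.2 rad/s

ω_n = √(k/m) = √(9570/47.5) = √201.5 = 14.19 rad/s.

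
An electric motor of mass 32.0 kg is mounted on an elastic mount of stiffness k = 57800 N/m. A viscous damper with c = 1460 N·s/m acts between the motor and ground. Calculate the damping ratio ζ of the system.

ω_n = √(k/m) = √(57800/32.0) = 42.50 rad/s.
Critical damping c_c = 2√(k·m) = 2√(57800 × 32.0) = 2720 N·s/m, so ζ = c/c_c = 1460/2720 = 0.5368.

0.537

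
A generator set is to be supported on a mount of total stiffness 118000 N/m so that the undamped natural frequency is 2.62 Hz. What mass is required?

435 kg

ω_n = 2πf_n = 2π × 2.62 = 16.46 rad/s.
m = k/ω_n² = 118000/16.46² = 118000/271.0 = 435.4 kg.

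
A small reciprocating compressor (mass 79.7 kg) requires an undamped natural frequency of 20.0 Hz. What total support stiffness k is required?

ω_n = 2πf_n = 2π × 20.0 = 125.7 rad/s.
k = m·ω_n² = 79.7 × 125.7² = 79.7 × 15790 = 1259000 N/m.

1260000 N/m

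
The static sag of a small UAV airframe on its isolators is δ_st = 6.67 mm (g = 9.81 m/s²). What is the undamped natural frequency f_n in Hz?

ω_n = √(g/δ_st) = √(9.81/0.00667) = √1471 = 38.35 rad/s.
f_n = ω_n/(2π) = 38.35/6.283 = 6.104 Hz.

6.10 Hz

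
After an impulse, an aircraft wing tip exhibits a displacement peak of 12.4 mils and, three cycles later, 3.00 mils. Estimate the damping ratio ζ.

0.0751

Logarithmic decrement δ = (1/n)·ln(x₀/x_n) = (1/3)·ln(12.4/3.00) = (1/3)·ln(4.133) = 0.4730.
ζ = δ/√(4π² + δ²) = 0.4730/√(39.48 + 0.224) = 0.4730/6.301 = 0.07507.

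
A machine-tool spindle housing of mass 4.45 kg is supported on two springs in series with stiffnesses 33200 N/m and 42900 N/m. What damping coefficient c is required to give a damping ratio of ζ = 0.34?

196 N·s/m

Series springs: 1/k_eq = 1/33200 + 1/42900 = 5.343×10^-5, so k_eq = 18720 N/m.
c_c = 2√(k_eq·m) = 2√(18720 × 4.45) = 577.2 N·s/m.
c = ζ·c_c = 0.34 × 577.2 = 196.2 N·s/m.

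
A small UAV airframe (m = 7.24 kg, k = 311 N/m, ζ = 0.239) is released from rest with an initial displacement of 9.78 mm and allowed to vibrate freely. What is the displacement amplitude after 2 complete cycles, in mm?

0.444 mm

Logarithmic decrement δ = 2πζ/√(1 − ζ²) = 2π × 0.2390/√(1 − 0.0571) = 1.546.
After n cycles, x_n/x₀ = e^(−nδ), so x_2 = 9.78 × e^(−2 × 1.546) = 9.78 × 0.04537 = 0.4437 mm.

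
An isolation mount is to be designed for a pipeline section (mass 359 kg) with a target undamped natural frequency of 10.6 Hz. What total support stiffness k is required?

ω_n = 2πf_n = 2π × 10.6 = 66.60 rad/s.
k = m·ω_n² = 359 × 66.60² = 359 × 4436 = 1592000 N/m.

1590000 N/m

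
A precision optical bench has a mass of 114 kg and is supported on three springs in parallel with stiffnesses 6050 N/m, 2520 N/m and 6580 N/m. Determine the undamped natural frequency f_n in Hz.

Parallel springs add: k_eq = 6050 + 2520 + 6580 = 15150 N/m.
ω_n = √(k_eq/m) = √(15150/114) = √132.9 = 11.53 rad/s.
f_n = ω_n/(2π) = 11.53/6.283 = 1.835 Hz.

1.83 Hz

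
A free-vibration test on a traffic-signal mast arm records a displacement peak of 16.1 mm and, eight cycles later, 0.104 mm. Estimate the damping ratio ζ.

Logarithmic decrement δ = (1/n)·ln(x₀/x_n) = (1/8)·ln(16.1/0.104) = (1/8)·ln(154.8) = 0.6303.
ζ = δ/√(4π² + δ²) = 0.6303/√(39.48 + 0.397) = 0.6303/6.315 = 0.09981.

0.0998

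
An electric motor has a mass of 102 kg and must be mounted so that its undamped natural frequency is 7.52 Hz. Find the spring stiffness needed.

228000 N/m

ω_n = 2πf_n = 2π × 7.52 = 47.25 rad/s.
k = m·ω_n² = 102 × 47.25² = 102 × 2233 = 227700 N/m.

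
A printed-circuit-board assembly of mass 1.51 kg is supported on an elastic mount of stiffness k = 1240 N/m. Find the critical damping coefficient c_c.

86.5 N·s/m

c_c = 2√(k·m) = 2√(1240 × 1.51) = 2 × 43.27 = 86.54 N·s/m.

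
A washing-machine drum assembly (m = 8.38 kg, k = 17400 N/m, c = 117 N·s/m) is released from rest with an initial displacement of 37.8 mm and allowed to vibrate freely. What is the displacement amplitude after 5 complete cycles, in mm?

ζ = c/(2√(km)) = 117/(2√(17400 × 8.38)) = 117/763.7 = 0.1532.
Logarithmic decrement δ = 2πζ/√(1 − ζ²) = 2π × 0.1532/√(1 − 0.0235) = 0.9741.
After n cycles, x_n/x₀ = e^(−nδ), so x_5 = 37.8 × e^(−5 × 0.9741) = 37.8 × 0.007670 = 0.2899 mm.

0.290 mm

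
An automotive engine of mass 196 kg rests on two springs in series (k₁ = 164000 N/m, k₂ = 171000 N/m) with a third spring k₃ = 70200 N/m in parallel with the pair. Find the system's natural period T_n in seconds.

Series pair: k_s = k₁k₂/(k₁+k₂) = (164000)(171000)/(164000 + 171000) = 83710 N/m. In parallel with k₃: k_eq = 83710 + 70200 = 153900 N/m.
ω_n = √(k_eq/m) = √(153900/196) = √785.3 = 28.02 rad/s.
T_n = 2π/ω_n = 6.283/28.02 = 0.2242 s.

0.224 s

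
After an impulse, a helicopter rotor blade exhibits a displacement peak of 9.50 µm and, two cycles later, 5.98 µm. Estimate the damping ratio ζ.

0.0368

Logarithmic decrement δ = (1/n)·ln(x₀/x_n) = (1/2)·ln(9.50/5.98) = (1/2)·ln(1.589) = 0.2314.
ζ = δ/√(4π² + δ²) = 0.2314/√(39.48 + 0.0536) = 0.2314/6.287 = 0.03681.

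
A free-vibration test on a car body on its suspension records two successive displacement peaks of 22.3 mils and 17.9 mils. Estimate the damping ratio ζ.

Logarithmic decrement δ = (1/n)·ln(x₀/x_n) = (1/1)·ln(22.3/17.9) = (1/1)·ln(1.246) = 0.2198.
ζ = δ/√(4π² + δ²) = 0.2198/√(39.48 + 0.0483) = 0.2198/6.287 = 0.03496.

0.0350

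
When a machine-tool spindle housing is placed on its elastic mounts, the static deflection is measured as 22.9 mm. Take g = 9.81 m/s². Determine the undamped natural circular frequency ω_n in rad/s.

20.7 rad/s

ω_n = √(g/δ_st) = √(9.81/0.0229) = √428.4 = 20.70 rad/s.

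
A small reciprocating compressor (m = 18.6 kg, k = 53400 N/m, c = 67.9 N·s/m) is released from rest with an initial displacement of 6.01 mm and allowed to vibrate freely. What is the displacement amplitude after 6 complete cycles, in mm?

1.66 mm

ζ = c/(2√(km)) = 67.9/(2√(53400 × 18.6)) = 67.9/1993 = 0.03407.
Logarithmic decrement δ = 2πζ/√(1 − ζ²) = 2π × 0.03407/√(1 − 0.00116) = 0.2142.
After n cycles, x_n/x₀ = e^(−nδ), so x_6 = 6.01 × e^(−6 × 0.2142) = 6.01 × 0.2767 = 1.663 mm.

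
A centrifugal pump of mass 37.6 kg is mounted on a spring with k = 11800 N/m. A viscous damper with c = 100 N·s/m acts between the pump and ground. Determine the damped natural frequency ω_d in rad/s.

ω_n = √(k/m) = √(11800/37.6) = 17.72 rad/s.
Critical damping c_c = 2√(k·m) = 2√(11800 × 37.6) = 1332 N·s/m, so ζ = c/c_c = 100/1332 = 0.07506.
ω_d = ω_n√(1 − ζ²) = 17.72 × √(1 − 0.00563) = 17.67 rad/s.

17.7 rad/s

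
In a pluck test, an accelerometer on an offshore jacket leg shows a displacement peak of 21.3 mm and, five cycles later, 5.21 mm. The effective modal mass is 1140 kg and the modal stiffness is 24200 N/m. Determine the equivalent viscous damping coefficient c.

470 N·s/m

Logarithmic decrement δ = (1/n)·ln(x₀/x_n) = (1/5)·ln(21.3/5.21) = (1/5)·ln(4.088) = 0.2816.
ζ = δ/√(4π² + δ²) = 0.2816/√(39.48 + 0.0793) = 0.2816/6.289 = 0.04478.
c = ζ · 2√(km) = 0.04478 × 2√(24200 × 1140) = 0.04478 × 10500 = 470.4 N·s/m.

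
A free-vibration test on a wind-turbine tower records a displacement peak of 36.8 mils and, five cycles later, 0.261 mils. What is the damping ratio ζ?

Logarithmic decrement δ = (1/n)·ln(x₀/x_n) = (1/5)·ln(36.8/0.261) = (1/5)·ln(141.0) = 0.9897.
ζ = δ/√(4π² + δ²) = 0.9897/√(39.48 + 0.980) = 0.9897/6.361 = 0.1556.

0.156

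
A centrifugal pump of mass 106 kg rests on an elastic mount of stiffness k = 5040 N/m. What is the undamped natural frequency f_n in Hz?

1.10 Hz

ω_n = √(k/m) = √(5040/106) = √47.55 = 6.895 rad/s.
f_n = ω_n/(2π) = 6.895/6.283 = 1.097 Hz.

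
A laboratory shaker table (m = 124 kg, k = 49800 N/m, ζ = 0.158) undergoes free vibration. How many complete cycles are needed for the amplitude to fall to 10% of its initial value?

Logarithmic decrement δ = 2πζ/√(1 − ζ²) = 2π × 0.1580/√(1 − 0.0250) = 1.005.
x_n/x₀ = e^(−nδ) ≤ 0.1; take ln: n ≥ ln(1/0.1)/δ = 2.303/1.005 = 2.290.
So 3 complete cycles are required.

3 cycles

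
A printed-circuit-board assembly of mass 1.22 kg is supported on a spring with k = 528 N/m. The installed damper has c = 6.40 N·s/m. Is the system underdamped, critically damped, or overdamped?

underdamped

c_c = 2√(k·m) = 50.76 N·s/m; ζ = c/c_c = 6.40/50.76 = 0.126.
Since ζ < 1 the system is underdamped.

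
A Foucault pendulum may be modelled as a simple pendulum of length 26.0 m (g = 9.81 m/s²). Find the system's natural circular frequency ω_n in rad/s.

0.614 rad/s

For a simple pendulum ω_n = √(g/L) = √(9.81/26.0) = √0.3773 = 0.6143 rad/s.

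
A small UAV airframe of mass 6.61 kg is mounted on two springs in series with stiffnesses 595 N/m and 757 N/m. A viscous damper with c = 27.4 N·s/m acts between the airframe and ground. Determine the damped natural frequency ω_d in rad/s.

Series springs: 1/k_eq = 1/595 + 1/757 = 0.003002, so k_eq = 333.1 N/m.
ω_n = √(k_eq/m) = √(333.1/6.61) = 7.099 rad/s.
Critical damping c_c = 2√(k_eq·m) = 2√(333.1 × 6.61) = 93.85 N·s/m, so ζ = c/c_c = 27.4/93.85 = 0.2919.
ω_d = ω_n√(1 − ζ²) = 7.099 × √(1 − 0.0852) = 6.790 rad/s.

6.79 rad/s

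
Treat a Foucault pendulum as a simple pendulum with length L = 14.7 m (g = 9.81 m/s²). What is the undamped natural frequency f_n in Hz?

0.130 Hz

For a simple pendulum ω_n = √(g/L) = √(9.81/14.7) = √0.6673 = 0.8169 rad/s.
f_n = ω_n/(2π) = 0.8169/6.283 = 0.1300 Hz.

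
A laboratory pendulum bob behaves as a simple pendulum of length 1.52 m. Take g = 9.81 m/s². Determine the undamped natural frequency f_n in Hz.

For a simple pendulum ω_n = √(g/L) = √(9.81/1.52) = √6.454 = 2.540 rad/s.
f_n = ω_n/(2π) = 2.540/6.283 = 0.4043 Hz.

0.404 Hz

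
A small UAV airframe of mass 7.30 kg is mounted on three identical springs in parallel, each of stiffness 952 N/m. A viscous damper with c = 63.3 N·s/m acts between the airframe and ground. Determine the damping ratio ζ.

Parallel springs add: k_eq = 3 × 952 = 2856 N/m.
ω_n = √(k_eq/m) = √(2856/7.30) = 19.78 rad/s.
Critical damping c_c = 2√(k_eq·m) = 2√(2856 × 7.30) = 288.8 N·s/m, so ζ = c/c_c = 63.3/288.8 = 0.2192.

0.219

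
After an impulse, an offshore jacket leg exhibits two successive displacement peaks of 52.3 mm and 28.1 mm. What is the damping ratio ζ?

Logarithmic decrement δ = (1/n)·ln(x₀/x_n) = (1/1)·ln(52.3/28.1) = (1/1)·ln(1.861) = 0.6212.
ζ = δ/√(4π² + δ²) = 0.6212/√(39.48 + 0.386) = 0.6212/6.314 = 0.09839.

0.0984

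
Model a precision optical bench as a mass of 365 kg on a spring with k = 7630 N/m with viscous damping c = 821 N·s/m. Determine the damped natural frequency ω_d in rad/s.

ω_n = √(k/m) = √(7630/365) = 4.572 rad/s.
Critical damping c_c = 2√(k·m) = 2√(7630 × 365) = 3338 N·s/m, so ζ = c/c_c = 821/3338 = 0.2460.
ω_d = ω_n√(1 − ζ²) = 4.572 × √(1 − 0.0605) = 4.432 rad/s.

4.43 rad/s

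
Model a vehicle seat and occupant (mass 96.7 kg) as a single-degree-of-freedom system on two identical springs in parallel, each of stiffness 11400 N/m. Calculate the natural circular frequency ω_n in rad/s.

15.4 rad/s

Parallel springs add: k_eq = 2 × 11400 = 22800 N/m.
ω_n = √(k_eq/m) = √(22800/96.7) = √235.8 = 15.36 rad/s.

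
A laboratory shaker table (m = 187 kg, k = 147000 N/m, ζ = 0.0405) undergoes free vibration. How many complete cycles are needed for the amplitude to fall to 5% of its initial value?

Logarithmic decrement δ = 2πζ/√(1 − ζ²) = 2π × 0.04050/√(1 − 0.00164) = 0.2547.
x_n/x₀ = e^(−nδ) ≤ 0.05; take ln: n ≥ ln(1/0.05)/δ = 2.996/0.2547 = 11.76.
So 12 complete cycles are required.

12 cycles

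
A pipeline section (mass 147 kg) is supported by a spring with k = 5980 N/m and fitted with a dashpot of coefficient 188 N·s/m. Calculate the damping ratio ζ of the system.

ω_n = √(k/m) = √(5980/147) = 6.378 rad/s.
Critical damping c_c = 2√(k·m) = 2√(5980 × 147) = 1875 N·s/m, so ζ = c/c_c = 188/1875 = 0.1003.

0.100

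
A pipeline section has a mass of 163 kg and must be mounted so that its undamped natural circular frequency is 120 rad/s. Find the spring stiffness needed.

2350000 N/m

k = m·ω_n² = 163 × 120.0² = 163 × 14400 = 2347000 N/m.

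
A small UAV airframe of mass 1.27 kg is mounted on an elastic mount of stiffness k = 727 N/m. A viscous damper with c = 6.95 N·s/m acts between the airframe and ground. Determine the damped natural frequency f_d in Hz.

ω_n = √(k/m) = √(727.0/1.27) = 23.93 rad/s.
Critical damping c_c = 2√(k·m) = 2√(727.0 × 1.27) = 60.77 N·s/m, so ζ = c/c_c = 6.95/60.77 = 0.1144.
ω_d = ω_n√(1 − ζ²) = 23.93 × √(1 − 0.0131) = 23.77 rad/s.
f_d = ω_d/(2π) = 3.783 Hz.

3.78 Hz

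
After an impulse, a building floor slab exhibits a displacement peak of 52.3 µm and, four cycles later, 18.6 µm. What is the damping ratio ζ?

Logarithmic decrement δ = (1/n)·ln(x₀/x_n) = (1/4)·ln(52.3/18.6) = (1/4)·ln(2.812) = 0.2585.
ζ = δ/√(4π² + δ²) = 0.2585/√(39.48 + 0.0668) = 0.2585/6.288 = 0.04110.

0.0411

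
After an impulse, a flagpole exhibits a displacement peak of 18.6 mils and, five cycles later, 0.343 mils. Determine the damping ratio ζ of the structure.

0.126

Logarithmic decrement δ = (1/n)·ln(x₀/x_n) = (1/5)·ln(18.6/0.343) = (1/5)·ln(54.23) = 0.7986.
ζ = δ/√(4π² + δ²) = 0.7986/√(39.48 + 0.638) = 0.7986/6.334 = 0.1261.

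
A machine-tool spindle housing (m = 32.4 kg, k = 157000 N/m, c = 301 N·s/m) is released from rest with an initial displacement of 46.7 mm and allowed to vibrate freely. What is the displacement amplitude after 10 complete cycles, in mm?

0.699 mm

ζ = c/(2√(km)) = 301/(2√(157000 × 32.4)) = 301/4511 = 0.06673.
Logarithmic decrement δ = 2πζ/√(1 − ζ²) = 2π × 0.06673/√(1 − 0.00445) = 0.4202.
After n cycles, x_n/x₀ = e^(−nδ), so x_10 = 46.7 × e^(−10 × 0.4202) = 46.7 × 0.01496 = 0.6988 mm.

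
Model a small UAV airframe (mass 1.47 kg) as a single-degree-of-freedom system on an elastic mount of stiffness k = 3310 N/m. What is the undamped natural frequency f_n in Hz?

ω_n = √(k/m) = √(3310/1.47) = √2252 = 47.45 rad/s.
f_n = ω_n/(2π) = 47.45/6.283 = 7.552 Hz.

7.55 Hz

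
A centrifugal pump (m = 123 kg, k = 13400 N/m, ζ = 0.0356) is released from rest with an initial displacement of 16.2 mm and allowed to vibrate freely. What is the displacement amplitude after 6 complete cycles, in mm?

4.23 mm

Logarithmic decrement δ = 2πζ/√(1 − ζ²) = 2π × 0.03560/√(1 − 0.00127) = 0.2238.
After n cycles, x_n/x₀ = e^(−nδ), so x_6 = 16.2 × e^(−6 × 0.2238) = 16.2 × 0.2611 = 4.229 mm.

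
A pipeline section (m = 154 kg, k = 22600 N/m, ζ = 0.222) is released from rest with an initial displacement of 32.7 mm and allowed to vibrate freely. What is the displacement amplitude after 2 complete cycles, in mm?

1.87 mm

Logarithmic decrement δ = 2πζ/√(1 − ζ²) = 2π × 0.2220/√(1 − 0.0493) = 1.431.
After n cycles, x_n/x₀ = e^(−nδ), so x_2 = 32.7 × e^(−2 × 1.431) = 32.7 × 0.05720 = 1.871 mm.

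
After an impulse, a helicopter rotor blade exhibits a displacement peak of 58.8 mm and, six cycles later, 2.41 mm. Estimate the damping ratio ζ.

0.0844

Logarithmic decrement δ = (1/n)·ln(x₀/x_n) = (1/6)·ln(58.8/2.41) = (1/6)·ln(24.40) = 0.5324.
ζ = δ/√(4π² + δ²) = 0.5324/√(39.48 + 0.283) = 0.5324/6.306 = 0.08443.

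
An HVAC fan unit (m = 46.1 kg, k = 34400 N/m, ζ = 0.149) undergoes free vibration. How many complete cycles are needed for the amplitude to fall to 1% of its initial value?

Logarithmic decrement δ = 2πζ/√(1 − ζ²) = 2π × 0.1490/√(1 − 0.0222) = 0.9468.
x_n/x₀ = e^(−nδ) ≤ 0.01; take ln: n ≥ ln(1/0.01)/δ = 4.605/0.9468 = 4.864.
So 5 complete cycles are required.

5 cycles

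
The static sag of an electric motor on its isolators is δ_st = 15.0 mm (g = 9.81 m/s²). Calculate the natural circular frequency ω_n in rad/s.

ω_n = √(g/δ_st) = √(9.81/0.0150) = √654.0 = 25.57 rad/s.

25.6 rad/s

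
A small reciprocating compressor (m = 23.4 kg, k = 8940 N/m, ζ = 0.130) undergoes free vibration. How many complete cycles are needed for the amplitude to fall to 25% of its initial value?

Logarithmic decrement δ = 2πζ/√(1 − ζ²) = 2π × 0.1300/√(1 − 0.0169) = 0.8238.
x_n/x₀ = e^(−nδ) ≤ 0.25; take ln: n ≥ ln(1/0.25)/δ = 1.386/0.8238 = 1.683.
So 2 complete cycles are required.

2 cycles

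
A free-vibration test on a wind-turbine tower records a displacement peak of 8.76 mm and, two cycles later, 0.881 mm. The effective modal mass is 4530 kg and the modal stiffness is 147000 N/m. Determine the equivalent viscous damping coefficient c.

Logarithmic decrement δ = (1/n)·ln(x₀/x_n) = (1/2)·ln(8.76/0.881) = (1/2)·ln(9.943) = 1.148.
ζ = δ/√(4π² + δ²) = 1.148/√(39.48 + 1.32) = 1.148/6.387 = 0.1798.
c = ζ · 2√(km) = 0.1798 × 2√(147000 × 4530) = 0.1798 × 51610 = 9280 N·s/m.

9280 N·s/m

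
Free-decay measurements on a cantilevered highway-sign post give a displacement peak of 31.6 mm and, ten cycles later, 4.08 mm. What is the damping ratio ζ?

0.0326

Logarithmic decrement δ = (1/n)·ln(x₀/x_n) = (1/10)·ln(31.6/4.08) = (1/10)·ln(7.745) = 0.2047.
ζ = δ/√(4π² + δ²) = 0.2047/√(39.48 + 0.0419) = 0.2047/6.287 = 0.03256.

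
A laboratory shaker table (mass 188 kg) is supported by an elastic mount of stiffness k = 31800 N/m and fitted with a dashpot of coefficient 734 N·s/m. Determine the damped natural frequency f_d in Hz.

2.05 Hz

ω_n = √(k/m) = √(31800/188) = 13.01 rad/s.
Critical damping c_c = 2√(k·m) = 2√(31800 × 188) = 4890 N·s/m, so ζ = c/c_c = 734/4890 = 0.1501.
ω_d = ω_n√(1 − ζ²) = 13.01 × √(1 − 0.0225) = 12.86 rad/s.
f_d = ω_d/(2π) = 2.046 Hz.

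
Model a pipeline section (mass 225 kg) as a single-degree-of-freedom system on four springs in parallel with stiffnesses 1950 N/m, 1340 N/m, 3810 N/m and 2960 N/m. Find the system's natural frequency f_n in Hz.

1.06 Hz

Parallel springs add: k_eq = 1950 + 1340 + 3810 + 2960 = 10060 N/m.
ω_n = √(k_eq/m) = √(10060/225) = √44.71 = 6.687 rad/s.
f_n = ω_n/(2π) = 6.687/6.283 = 1.064 Hz.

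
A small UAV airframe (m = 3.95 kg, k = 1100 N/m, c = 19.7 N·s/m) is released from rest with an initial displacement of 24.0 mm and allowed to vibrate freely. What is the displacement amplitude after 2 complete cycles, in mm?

3.59 mm

ζ = c/(2√(km)) = 19.7/(2√(1100 × 3.95)) = 19.7/131.8 = 0.1494.
Logarithmic decrement δ = 2πζ/√(1 − ζ²) = 2π × 0.1494/√(1 − 0.0223) = 0.9496.
After n cycles, x_n/x₀ = e^(−nδ), so x_2 = 24.0 × e^(−2 × 0.9496) = 24.0 × 0.1497 = 3.593 mm.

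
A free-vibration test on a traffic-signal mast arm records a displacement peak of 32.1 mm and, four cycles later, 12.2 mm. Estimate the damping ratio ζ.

0.0385

Logarithmic decrement δ = (1/n)·ln(x₀/x_n) = (1/4)·ln(32.1/12.2) = (1/4)·ln(2.631) = 0.2419.
ζ = δ/√(4π² + δ²) = 0.2419/√(39.48 + 0.0585) = 0.2419/6.288 = 0.03846.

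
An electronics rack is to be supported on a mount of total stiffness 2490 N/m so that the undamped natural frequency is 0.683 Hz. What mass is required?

ω_n = 2πf_n = 2π × 0.683 = 4.291 rad/s.
m = k/ω_n² = 2490/4.291² = 2490/18.42 = 135.2 kg.

135 kg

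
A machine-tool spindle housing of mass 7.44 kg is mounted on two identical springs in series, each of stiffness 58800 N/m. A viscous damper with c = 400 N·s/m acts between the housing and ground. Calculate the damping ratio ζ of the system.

Series springs: 1/k_eq = 2/58800, so k_eq = 58800/2 = 29400 N/m.
ω_n = √(k_eq/m) = √(29400/7.44) = 62.86 rad/s.
Critical damping c_c = 2√(k_eq·m) = 2√(29400 × 7.44) = 935.4 N·s/m, so ζ = c/c_c = 400/935.4 = 0.4276.

0.428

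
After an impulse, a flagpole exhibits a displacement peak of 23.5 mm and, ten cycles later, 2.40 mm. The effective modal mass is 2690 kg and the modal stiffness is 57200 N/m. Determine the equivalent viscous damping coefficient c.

900 N·s/m

Logarithmic decrement δ = (1/n)·ln(x₀/x_n) = (1/10)·ln(23.5/2.40) = (1/10)·ln(9.792) = 0.2282.
ζ = δ/√(4π² + δ²) = 0.2282/√(39.48 + 0.0521) = 0.2282/6.287 = 0.03629.
c = ζ · 2√(km) = 0.03629 × 2√(57200 × 2690) = 0.03629 × 24810 = 900.3 N·s/m.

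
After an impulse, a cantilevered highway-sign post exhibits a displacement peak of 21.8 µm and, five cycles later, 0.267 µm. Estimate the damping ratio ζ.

0.139

Logarithmic decrement δ = (1/n)·ln(x₀/x_n) = (1/5)·ln(21.8/0.267) = (1/5)·ln(81.65) = 0.8805.
ζ = δ/√(4π² + δ²) = 0.8805/√(39.48 + 0.775) = 0.8805/6.345 = 0.1388.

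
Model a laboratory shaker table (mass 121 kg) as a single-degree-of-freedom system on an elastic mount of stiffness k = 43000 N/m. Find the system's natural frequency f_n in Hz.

ω_n = √(k/m) = √(43000/121) = √355.4 = 18.85 rad/s.
f_n = ω_n/(2π) = 18.85/6.283 = 3.000 Hz.

3.00 Hz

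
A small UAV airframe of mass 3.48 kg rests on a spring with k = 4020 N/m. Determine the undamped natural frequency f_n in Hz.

ω_n = √(k/m) = √(4020/3.48) = √1155 = 33.99 rad/s.
f_n = ω_n/(2π) = 33.99/6.283 = 5.409 Hz.

5.41 Hz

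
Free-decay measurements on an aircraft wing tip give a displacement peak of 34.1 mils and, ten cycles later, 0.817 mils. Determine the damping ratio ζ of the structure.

Logarithmic decrement δ = (1/n)·ln(x₀/x_n) = (1/10)·ln(34.1/0.817) = (1/10)·ln(41.74) = 0.3731.
ζ = δ/√(4π² + δ²) = 0.3731/√(39.48 + 0.139) = 0.3731/6.294 = 0.05928.

0.0593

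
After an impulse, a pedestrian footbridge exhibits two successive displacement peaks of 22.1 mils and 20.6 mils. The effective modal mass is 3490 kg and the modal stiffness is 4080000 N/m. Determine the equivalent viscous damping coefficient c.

2670 N·s/m

Logarithmic decrement δ = (1/n)·ln(x₀/x_n) = (1/1)·ln(22.1/20.6) = (1/1)·ln(1.073) = 0.07029.
ζ = δ/√(4π² + δ²) = 0.07029/√(39.48 + 0.00494) = 0.07029/6.284 = 0.01119.
c = ζ · 2√(km) = 0.01119 × 2√(4080000 × 3490) = 0.01119 × 238700 = 2670 N·s/m.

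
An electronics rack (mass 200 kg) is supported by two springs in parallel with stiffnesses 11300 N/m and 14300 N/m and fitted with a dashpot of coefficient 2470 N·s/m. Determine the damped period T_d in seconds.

0.663 s

Parallel springs add: k_eq = 11300 + 14300 = 25600 N/m.
ω_n = √(k_eq/m) = √(25600/200) = 11.31 rad/s.
Critical damping c_c = 2√(k_eq·m) = 2√(25600 × 200) = 4525 N·s/m, so ζ = c/c_c = 2470/4525 = 0.5458.
ω_d = ω_n√(1 − ζ²) = 11.31 × √(1 − 0.298) = 9.480 rad/s.
T_d = 2π/ω_d = 0.6628 s.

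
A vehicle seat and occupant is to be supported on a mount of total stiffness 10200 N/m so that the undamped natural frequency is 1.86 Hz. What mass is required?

74.7 kg

ω_n = 2πf_n = 2π × 1.86 = 11.69 rad/s.
m = k/ω_n² = 10200/11.69² = 10200/136.6 = 74.68 kg.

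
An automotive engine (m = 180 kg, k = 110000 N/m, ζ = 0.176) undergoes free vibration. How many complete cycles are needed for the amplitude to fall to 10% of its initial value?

Logarithmic decrement δ = 2πζ/√(1 − ζ²) = 2π × 0.1760/√(1 − 0.0310) = 1.123.
x_n/x₀ = e^(−nδ) ≤ 0.1; take ln: n ≥ ln(1/0.1)/δ = 2.303/1.123 = 2.050.
So 3 complete cycles are required.

3 cycles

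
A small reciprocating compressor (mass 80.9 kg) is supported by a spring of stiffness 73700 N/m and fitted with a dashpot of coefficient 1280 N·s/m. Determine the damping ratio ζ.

ω_n = √(k/m) = √(73700/80.9) = 30.18 rad/s.
Critical damping c_c = 2√(k·m) = 2√(73700 × 80.9) = 4884 N·s/m, so ζ = c/c_c = 1280/4884 = 0.2621.

0.262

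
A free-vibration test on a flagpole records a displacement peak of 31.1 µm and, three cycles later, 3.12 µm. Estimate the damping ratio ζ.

0.121

Logarithmic decrement δ = (1/n)·ln(x₀/x_n) = (1/3)·ln(31.1/3.12) = (1/3)·ln(9.968) = 0.7665.
ζ = δ/√(4π² + δ²) = 0.7665/√(39.48 + 0.587) = 0.7665/6.330 = 0.1211.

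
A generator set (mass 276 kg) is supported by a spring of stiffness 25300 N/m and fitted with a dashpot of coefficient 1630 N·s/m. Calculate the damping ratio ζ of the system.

ω_n = √(k/m) = √(25300/276) = 9.574 rad/s.
Critical damping c_c = 2√(k·m) = 2√(25300 × 276) = 5285 N·s/m, so ζ = c/c_c = 1630/5285 = 0.3084.

0.308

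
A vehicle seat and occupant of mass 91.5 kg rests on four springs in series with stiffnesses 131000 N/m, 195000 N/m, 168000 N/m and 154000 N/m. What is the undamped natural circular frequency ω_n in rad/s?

20.8 rad/s

Series springs: 1/k_eq = 1/131000 + 1/195000 + 1/168000 + 1/154000 = 2.521×10^-5, so k_eq = 39670 N/m.
ω_n = √(k_eq/m) = √(39670/91.5) = √433.6 = 20.82 rad/s.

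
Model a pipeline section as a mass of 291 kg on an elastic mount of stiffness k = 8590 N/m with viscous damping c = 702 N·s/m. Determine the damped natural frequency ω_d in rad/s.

5.30 rad/s

ω_n = √(k/m) = √(8590/291) = 5.433 rad/s.
Critical damping c_c = 2√(k·m) = 2√(8590 × 291) = 3162 N·s/m, so ζ = c/c_c = 702/3162 = 0.2220.
ω_d = ω_n√(1 − ζ²) = 5.433 × √(1 − 0.0493) = 5.298 rad/s.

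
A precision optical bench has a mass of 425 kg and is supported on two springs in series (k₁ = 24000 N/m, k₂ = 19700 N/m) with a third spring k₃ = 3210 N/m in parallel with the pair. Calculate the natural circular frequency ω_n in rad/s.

5.75 rad/s

Series pair: k_s = k₁k₂/(k₁+k₂) = (24000)(19700)/(24000 + 19700) = 10820 N/m. In parallel with k₃: k_eq = 10820 + 3210 = 14030 N/m.
ω_n = √(k_eq/m) = √(14030/425) = √33.01 = 5.745 rad/s.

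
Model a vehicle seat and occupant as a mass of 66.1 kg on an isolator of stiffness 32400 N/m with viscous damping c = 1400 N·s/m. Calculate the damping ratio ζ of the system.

0.478

ω_n = √(k/m) = √(32400/66.1) = 22.14 rad/s.
Critical damping c_c = 2√(k·m) = 2√(32400 × 66.1) = 2927 N·s/m, so ζ = c/c_c = 1400/2927 = 0.4783.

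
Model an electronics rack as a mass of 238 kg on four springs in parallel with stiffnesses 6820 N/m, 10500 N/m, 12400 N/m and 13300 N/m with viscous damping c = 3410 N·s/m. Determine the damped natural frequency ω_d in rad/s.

Parallel springs add: k_eq = 6820 + 10500 + 12400 + 13300 = 43020 N/m.
ω_n = √(k_eq/m) = √(43020/238) = 13.44 rad/s.
Critical damping c_c = 2√(k_eq·m) = 2√(43020 × 238) = 6400 N·s/m, so ζ = c/c_c = 3410/6400 = 0.5328.
ω_d = ω_n√(1 − ζ²) = 13.44 × √(1 − 0.284) = 11.38 rad/s.

11.4 rad/s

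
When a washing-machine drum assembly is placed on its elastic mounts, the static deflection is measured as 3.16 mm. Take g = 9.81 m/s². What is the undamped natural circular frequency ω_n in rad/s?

55.7 rad/s

ω_n = √(g/δ_st) = √(9.81/0.00316) = √3104 = 55.72 rad/s.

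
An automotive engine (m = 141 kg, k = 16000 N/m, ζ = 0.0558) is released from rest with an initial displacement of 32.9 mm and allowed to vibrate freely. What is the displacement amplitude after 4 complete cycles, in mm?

8.08 mm

Logarithmic decrement δ = 2πζ/√(1 − ζ²) = 2π × 0.05580/√(1 − 0.00311) = 0.3511.
After n cycles, x_n/x₀ = e^(−nδ), so x_4 = 32.9 × e^(−4 × 0.3511) = 32.9 × 0.2455 = 8.076 mm.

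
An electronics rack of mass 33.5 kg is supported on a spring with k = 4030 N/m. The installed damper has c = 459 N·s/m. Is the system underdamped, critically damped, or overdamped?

c_c = 2√(k·m) = 734.9 N·s/m; ζ = c/c_c = 459/734.9 = 0.625.
Since ζ < 1 the system is underdamped.

underdamped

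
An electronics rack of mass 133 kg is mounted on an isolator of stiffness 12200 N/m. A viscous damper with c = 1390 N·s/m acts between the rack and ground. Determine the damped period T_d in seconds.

ω_n = √(k/m) = √(12200/133) = 9.578 rad/s.
Critical damping c_c = 2√(k·m) = 2√(12200 × 133) = 2548 N·s/m, so ζ = c/c_c = 1390/2548 = 0.5456.
ω_d = ω_n√(1 − ζ²) = 9.578 × √(1 − 0.298) = 8.026 rad/s.
T_d = 2π/ω_d = 0.7828 s.

0.783 s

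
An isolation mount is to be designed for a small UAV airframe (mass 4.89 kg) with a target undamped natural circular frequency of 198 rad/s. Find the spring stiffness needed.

k = m·ω_n² = 4.89 × 198.0² = 4.89 × 39200 = 191700 N/m.

192000 N/m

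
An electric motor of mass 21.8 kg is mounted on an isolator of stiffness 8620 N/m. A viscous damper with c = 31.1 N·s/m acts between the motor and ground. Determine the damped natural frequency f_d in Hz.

ω_n = √(k/m) = √(8620/21.8) = 19.88 rad/s.
Critical damping c_c = 2√(k·m) = 2√(8620 × 21.8) = 867.0 N·s/m, so ζ = c/c_c = 31.1/867.0 = 0.03587.
ω_d = ω_n√(1 − ζ²) = 19.88 × √(1 − 0.00129) = 19.87 rad/s.
f_d = ω_d/(2π) = 3.163 Hz.

3.16 Hz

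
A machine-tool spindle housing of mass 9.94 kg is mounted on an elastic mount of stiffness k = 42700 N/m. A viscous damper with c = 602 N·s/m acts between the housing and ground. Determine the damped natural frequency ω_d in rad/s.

58.1 rad/s

ω_n = √(k/m) = √(42700/9.94) = 65.54 rad/s.
Critical damping c_c = 2√(k·m) = 2√(42700 × 9.94) = 1303 N·s/m, so ζ = c/c_c = 602/1303 = 0.4620.
ω_d = ω_n√(1 − ζ²) = 65.54 × √(1 − 0.213) = 58.13 rad/s.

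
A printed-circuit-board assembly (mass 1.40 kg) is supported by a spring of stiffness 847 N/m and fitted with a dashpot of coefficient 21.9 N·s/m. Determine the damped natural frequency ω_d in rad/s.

23.3 rad/s

ω_n = √(k/m) = √(847.0/1.40) = 24.60 rad/s.
Critical damping c_c = 2√(k·m) = 2√(847.0 × 1.40) = 68.87 N·s/m, so ζ = c/c_c = 21.9/68.87 = 0.3180.
ω_d = ω_n√(1 − ζ²) = 24.60 × √(1 − 0.101) = 23.32 rad/s.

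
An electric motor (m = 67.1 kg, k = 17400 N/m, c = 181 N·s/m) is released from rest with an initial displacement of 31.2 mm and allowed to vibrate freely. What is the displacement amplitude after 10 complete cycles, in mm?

ζ = c/(2√(km)) = 181/(2√(17400 × 67.1)) = 181/2161 = 0.08376.
Logarithmic decrement δ = 2πζ/√(1 − ζ²) = 2π × 0.08376/√(1 − 0.00701) = 0.5281.
After n cycles, x_n/x₀ = e^(−nδ), so x_10 = 31.2 × e^(−10 × 0.5281) = 31.2 × 0.005087 = 0.1587 mm.

0.159 mm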